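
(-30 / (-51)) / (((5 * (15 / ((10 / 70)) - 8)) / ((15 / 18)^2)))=25 / 29682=0.00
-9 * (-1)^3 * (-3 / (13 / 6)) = -162 / 13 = -12.46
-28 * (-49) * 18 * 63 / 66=259308 / 11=23573.45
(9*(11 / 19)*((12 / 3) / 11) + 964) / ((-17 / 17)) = -18352 / 19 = -965.89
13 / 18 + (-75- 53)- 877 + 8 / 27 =-54215 / 54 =-1003.98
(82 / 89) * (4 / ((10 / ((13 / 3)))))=2132 / 1335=1.60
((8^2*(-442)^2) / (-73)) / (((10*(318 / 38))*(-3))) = 118781312 / 174105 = 682.24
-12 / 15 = -4 / 5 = -0.80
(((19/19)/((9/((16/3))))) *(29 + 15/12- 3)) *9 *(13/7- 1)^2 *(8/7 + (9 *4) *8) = 10589568/343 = 30873.38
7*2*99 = 1386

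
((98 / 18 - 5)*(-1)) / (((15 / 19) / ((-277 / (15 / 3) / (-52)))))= -5263 / 8775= -0.60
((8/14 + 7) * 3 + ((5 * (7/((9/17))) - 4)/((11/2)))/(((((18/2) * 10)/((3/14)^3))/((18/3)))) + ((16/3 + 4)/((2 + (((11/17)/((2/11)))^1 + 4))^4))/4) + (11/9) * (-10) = 15911156400375527/1515384182812500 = 10.50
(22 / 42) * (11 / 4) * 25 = 36.01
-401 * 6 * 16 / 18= -6416 / 3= -2138.67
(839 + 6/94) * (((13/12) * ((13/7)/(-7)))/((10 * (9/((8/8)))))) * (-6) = 16.08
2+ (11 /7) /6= 95 /42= 2.26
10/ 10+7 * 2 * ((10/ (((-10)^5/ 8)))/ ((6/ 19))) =3617/ 3750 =0.96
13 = 13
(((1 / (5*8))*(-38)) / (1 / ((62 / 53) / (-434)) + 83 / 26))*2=247 / 47815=0.01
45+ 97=142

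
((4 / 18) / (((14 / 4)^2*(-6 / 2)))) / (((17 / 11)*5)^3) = -0.00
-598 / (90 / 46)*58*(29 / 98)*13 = -68196.14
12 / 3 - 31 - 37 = -64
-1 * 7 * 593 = -4151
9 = 9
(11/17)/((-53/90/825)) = -816750/901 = -906.49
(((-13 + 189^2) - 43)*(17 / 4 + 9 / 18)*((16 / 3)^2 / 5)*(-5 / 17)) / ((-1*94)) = 21684320 / 7191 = 3015.48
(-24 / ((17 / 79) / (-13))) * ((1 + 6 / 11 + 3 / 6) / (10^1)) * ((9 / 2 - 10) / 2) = -27729 / 34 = -815.56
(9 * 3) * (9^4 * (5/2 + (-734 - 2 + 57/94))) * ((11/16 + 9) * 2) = -472905431055/188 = -2515454420.51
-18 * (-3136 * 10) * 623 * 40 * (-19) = -267269990400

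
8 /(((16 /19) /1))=19 /2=9.50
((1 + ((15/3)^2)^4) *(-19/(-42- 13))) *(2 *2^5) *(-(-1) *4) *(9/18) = 950002432/55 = 17272771.49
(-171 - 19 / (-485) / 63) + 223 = 1588879 / 30555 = 52.00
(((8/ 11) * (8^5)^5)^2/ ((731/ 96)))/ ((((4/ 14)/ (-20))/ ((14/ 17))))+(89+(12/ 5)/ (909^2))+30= -11834588137075074782731337291164101887690371009499424062777/ 2070752454045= -5715114867524331623316643000000000000000000000.00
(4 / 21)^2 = 16 / 441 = 0.04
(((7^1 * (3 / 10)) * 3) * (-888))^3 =-21886209834048 / 125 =-175089678672.38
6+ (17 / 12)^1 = 89 / 12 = 7.42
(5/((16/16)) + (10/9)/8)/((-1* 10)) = -37/72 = -0.51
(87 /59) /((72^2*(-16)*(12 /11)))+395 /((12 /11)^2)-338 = -6.09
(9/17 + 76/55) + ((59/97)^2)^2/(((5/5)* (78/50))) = 6453114494108/3228220231665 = 2.00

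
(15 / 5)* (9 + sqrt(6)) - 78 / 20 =3* sqrt(6) + 231 / 10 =30.45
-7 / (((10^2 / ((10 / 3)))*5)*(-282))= 7 / 42300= 0.00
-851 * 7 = -5957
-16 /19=-0.84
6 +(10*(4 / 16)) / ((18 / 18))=17 / 2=8.50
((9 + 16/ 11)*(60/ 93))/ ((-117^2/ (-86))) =197800/ 4667949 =0.04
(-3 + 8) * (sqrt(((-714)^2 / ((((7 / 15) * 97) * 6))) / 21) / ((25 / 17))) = 289 * sqrt(2910) / 485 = 32.14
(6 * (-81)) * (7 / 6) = -567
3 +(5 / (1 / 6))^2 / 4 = 228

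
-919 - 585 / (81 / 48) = -3797 / 3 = -1265.67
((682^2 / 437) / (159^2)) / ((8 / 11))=1279091 / 22095594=0.06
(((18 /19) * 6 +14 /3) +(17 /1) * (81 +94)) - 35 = 168170 /57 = 2950.35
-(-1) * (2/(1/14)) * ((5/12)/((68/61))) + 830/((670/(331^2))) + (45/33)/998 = 10183357007143/75023652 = 135735.29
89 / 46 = 1.93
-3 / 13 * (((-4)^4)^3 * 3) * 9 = -104534961.23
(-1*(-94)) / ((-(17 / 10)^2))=-9400 / 289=-32.53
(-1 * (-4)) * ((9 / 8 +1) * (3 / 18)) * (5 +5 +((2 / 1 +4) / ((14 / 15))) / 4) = 5525 / 336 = 16.44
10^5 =100000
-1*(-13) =13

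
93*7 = 651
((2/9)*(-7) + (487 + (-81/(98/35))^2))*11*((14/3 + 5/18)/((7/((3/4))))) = 2283565471/296352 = 7705.58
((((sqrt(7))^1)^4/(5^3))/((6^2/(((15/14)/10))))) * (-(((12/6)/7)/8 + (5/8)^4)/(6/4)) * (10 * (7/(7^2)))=-5399/25804800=-0.00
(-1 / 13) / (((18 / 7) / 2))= -7 / 117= -0.06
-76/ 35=-2.17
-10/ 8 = -5/ 4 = -1.25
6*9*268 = 14472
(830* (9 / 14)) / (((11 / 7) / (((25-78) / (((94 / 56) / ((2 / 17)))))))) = -11085480 / 8789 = -1261.29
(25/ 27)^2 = 625/ 729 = 0.86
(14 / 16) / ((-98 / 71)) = -71 / 112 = -0.63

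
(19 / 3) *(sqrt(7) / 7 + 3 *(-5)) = -92.61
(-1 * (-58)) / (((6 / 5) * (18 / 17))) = 2465 / 54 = 45.65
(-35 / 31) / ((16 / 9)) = -315 / 496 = -0.64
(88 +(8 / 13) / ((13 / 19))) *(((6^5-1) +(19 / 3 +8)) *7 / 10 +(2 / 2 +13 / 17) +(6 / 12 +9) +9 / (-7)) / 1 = 48830927176 / 100555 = 485614.11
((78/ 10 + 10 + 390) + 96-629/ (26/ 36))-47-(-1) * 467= 52.88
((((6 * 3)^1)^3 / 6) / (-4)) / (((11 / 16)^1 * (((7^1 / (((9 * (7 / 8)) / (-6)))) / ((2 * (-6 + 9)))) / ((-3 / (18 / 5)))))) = -3645 / 11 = -331.36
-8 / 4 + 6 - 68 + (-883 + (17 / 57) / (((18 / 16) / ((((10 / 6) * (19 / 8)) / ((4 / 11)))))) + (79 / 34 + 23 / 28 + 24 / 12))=-18101449 / 19278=-938.97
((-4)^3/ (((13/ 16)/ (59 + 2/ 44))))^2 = 442342047744/ 20449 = 21631475.76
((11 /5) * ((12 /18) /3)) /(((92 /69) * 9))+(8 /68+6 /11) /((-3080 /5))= 77102 /1943865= 0.04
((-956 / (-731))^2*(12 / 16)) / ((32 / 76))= 3255897 / 1068722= 3.05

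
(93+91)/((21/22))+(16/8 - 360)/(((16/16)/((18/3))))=-41060/21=-1955.24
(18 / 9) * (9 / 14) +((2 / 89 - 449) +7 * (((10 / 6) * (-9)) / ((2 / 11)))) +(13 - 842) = -2310323 / 1246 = -1854.19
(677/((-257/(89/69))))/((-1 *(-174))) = -0.02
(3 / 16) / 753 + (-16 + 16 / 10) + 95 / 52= -3282011 / 261040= -12.57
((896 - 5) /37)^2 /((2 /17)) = 13495977 /2738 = 4929.14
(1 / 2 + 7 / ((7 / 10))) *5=105 / 2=52.50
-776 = -776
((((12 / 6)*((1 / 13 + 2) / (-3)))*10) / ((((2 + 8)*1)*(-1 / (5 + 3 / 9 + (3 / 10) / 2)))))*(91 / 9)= 2303 / 30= 76.77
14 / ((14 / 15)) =15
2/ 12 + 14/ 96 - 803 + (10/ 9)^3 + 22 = -9089939/ 11664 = -779.32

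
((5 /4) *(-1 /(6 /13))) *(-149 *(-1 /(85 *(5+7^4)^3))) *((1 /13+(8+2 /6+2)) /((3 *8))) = -30247 /204573574142208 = -0.00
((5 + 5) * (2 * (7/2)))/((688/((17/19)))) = 595/6536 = 0.09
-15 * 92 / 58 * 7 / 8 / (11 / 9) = -21735 / 1276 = -17.03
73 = 73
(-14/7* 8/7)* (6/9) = -32/21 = -1.52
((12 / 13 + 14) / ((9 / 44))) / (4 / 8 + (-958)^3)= -17072 / 205736991291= -0.00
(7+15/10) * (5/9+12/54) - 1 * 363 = -356.39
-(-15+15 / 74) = 1095 / 74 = 14.80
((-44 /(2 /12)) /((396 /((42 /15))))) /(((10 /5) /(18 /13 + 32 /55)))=-19684 /10725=-1.84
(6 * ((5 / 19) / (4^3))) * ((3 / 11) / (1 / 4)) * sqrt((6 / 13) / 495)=3 * sqrt(4290) / 239096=0.00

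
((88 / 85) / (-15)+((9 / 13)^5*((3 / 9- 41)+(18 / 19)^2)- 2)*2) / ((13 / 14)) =-39999920013536 / 2221659512475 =-18.00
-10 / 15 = -2 / 3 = -0.67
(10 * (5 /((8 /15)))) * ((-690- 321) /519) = -182.62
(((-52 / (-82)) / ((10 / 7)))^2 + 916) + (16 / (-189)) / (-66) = 240144676097 / 262109925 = 916.20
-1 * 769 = -769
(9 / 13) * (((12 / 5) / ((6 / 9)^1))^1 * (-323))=-52326 / 65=-805.02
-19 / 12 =-1.58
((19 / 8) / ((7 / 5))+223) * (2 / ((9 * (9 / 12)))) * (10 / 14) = 62915 / 1323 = 47.55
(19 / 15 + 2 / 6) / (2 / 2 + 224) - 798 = -897742 / 1125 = -797.99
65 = 65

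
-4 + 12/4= -1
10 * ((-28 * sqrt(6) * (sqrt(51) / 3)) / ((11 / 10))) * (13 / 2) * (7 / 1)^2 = -891800 * sqrt(34) / 11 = -472731.17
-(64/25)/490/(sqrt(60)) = -16*sqrt(15)/91875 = -0.00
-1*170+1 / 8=-1359 / 8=-169.88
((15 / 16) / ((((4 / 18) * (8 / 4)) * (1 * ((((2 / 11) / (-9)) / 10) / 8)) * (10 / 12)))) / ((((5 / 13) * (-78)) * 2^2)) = 2673 / 32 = 83.53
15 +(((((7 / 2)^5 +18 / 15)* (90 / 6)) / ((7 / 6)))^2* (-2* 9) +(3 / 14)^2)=-5171662614273 / 6272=-824563554.57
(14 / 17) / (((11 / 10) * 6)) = 70 / 561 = 0.12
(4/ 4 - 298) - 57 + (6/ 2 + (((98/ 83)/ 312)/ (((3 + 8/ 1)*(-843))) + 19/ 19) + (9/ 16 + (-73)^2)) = 2391520618577/ 480267216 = 4979.56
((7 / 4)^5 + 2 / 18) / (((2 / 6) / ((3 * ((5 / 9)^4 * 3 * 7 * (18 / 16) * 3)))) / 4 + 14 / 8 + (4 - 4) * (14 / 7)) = 666255625 / 70725888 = 9.42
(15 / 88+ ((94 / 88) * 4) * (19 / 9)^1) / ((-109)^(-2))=86481799 / 792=109194.19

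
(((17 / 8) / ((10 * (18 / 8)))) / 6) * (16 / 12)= 17 / 810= 0.02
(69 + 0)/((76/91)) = 82.62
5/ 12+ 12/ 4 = 41/ 12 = 3.42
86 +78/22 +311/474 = 470311/5214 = 90.20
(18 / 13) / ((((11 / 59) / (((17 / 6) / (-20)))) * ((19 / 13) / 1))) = -3009 / 4180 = -0.72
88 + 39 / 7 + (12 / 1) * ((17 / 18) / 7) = 1999 / 21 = 95.19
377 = 377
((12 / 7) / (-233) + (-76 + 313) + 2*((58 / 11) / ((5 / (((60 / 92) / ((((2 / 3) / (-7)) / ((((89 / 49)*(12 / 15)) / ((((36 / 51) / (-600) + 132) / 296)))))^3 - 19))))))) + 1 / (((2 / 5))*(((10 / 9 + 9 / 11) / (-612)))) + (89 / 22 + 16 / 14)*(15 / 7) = -221682343603139161266676986685121685 / 406757645938749807459314381475574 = -545.00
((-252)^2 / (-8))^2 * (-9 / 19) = -567106596 / 19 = -29847715.58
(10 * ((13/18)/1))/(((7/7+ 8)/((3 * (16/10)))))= 104/27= 3.85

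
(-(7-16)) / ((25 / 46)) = 16.56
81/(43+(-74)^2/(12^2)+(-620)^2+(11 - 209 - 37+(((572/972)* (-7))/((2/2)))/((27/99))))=236196/1120417373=0.00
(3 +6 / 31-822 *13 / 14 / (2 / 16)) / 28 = -217.97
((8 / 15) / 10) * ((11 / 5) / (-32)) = -11 / 3000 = -0.00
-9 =-9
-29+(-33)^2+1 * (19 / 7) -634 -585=-1094 / 7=-156.29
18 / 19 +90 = 1728 / 19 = 90.95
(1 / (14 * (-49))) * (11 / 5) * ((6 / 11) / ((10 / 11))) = -0.00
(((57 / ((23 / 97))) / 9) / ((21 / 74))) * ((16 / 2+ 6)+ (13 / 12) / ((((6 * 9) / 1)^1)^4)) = 97411758691411 / 73925568864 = 1317.70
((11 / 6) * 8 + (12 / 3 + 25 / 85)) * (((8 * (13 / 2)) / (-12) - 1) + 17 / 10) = -105403 / 1530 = -68.89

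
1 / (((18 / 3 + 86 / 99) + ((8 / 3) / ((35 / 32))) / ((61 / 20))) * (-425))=-42273 / 137764600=-0.00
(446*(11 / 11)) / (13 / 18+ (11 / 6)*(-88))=-2.78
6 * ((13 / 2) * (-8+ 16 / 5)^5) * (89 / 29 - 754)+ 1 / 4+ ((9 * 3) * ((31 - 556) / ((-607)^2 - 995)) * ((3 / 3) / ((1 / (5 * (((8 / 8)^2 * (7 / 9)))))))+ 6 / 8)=74622681.69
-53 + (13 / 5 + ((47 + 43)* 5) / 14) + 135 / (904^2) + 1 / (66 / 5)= -17160971467 / 943884480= -18.18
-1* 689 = -689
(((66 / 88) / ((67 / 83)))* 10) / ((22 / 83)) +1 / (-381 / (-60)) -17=6817773 / 374396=18.21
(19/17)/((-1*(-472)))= 19/8024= 0.00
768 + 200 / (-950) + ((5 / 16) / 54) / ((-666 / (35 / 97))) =814245671939 / 1060506432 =767.79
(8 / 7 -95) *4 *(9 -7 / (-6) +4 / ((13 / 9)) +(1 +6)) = -7484.51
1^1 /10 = 1 /10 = 0.10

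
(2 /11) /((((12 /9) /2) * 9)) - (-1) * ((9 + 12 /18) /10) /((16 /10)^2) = 1723 /4224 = 0.41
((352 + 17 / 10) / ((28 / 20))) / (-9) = -393 / 14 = -28.07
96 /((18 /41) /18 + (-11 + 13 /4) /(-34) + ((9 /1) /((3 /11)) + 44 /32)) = 2.77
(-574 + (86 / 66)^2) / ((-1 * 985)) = 623237 / 1072665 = 0.58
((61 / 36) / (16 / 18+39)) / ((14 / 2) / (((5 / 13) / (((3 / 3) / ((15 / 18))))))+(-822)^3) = -1525 / 19939298919144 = -0.00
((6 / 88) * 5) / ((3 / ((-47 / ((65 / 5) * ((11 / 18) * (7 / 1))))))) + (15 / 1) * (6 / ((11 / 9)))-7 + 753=18047917 / 22022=819.54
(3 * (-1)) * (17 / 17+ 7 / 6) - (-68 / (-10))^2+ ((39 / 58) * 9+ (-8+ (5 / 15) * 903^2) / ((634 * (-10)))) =-82330807 / 919300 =-89.56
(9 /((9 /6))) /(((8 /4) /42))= 126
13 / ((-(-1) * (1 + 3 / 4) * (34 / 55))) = 1430 / 119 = 12.02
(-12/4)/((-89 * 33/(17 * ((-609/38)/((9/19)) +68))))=3485/5874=0.59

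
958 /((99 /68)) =65144 /99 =658.02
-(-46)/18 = 23/9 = 2.56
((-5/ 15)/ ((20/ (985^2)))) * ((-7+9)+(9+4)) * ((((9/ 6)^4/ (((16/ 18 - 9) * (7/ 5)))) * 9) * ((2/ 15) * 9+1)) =70022108475/ 32704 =2141086.98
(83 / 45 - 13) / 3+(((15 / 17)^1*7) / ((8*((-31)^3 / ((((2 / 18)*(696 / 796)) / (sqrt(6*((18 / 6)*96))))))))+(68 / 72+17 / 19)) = -9641 / 5130 - 1015*sqrt(3) / 29025490464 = -1.88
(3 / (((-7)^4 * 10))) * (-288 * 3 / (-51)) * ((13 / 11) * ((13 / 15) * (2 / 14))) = 24336 / 78572725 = 0.00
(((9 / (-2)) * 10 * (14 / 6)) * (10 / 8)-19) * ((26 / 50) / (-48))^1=7813 / 4800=1.63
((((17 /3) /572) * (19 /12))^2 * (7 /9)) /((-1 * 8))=-730303 /30530193408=-0.00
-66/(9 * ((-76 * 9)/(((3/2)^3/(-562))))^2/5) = -165/58378078208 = -0.00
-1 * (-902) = 902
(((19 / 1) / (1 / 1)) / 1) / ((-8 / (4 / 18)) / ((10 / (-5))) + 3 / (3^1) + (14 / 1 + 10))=19 / 43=0.44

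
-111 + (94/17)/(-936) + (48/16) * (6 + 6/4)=-704153/7956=-88.51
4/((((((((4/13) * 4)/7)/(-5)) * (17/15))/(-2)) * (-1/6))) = -1204.41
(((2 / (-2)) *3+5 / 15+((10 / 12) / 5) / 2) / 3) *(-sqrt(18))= 31 *sqrt(2) / 12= 3.65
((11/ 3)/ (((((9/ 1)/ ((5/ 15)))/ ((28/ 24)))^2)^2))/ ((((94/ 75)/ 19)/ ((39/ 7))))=23298275/ 21580756128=0.00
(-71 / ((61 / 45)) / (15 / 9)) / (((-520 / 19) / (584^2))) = 391623.04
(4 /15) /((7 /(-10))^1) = -8 /21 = -0.38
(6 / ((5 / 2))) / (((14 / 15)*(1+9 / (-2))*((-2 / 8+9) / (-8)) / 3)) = 3456 / 1715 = 2.02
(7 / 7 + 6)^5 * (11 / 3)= 184877 / 3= 61625.67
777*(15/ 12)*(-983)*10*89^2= -151249712775/ 2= -75624856387.50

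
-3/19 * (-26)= 78/19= 4.11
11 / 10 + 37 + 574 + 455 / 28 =12567 / 20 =628.35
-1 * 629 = -629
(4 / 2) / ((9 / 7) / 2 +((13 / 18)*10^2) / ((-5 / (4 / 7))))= -36 / 137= -0.26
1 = 1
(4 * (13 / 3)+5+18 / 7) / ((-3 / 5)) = -2615 / 63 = -41.51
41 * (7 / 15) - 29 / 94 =26543 / 1410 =18.82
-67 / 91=-0.74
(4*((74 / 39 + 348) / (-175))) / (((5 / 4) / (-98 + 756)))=-20523584 / 4875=-4209.97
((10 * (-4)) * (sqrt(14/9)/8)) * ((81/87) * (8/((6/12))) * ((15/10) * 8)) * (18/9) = -17280 * sqrt(14)/29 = -2229.51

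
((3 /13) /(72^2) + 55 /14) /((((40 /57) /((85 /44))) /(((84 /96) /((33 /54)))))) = 199538741 /12886016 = 15.48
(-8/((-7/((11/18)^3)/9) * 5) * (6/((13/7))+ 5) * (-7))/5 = -142417/26325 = -5.41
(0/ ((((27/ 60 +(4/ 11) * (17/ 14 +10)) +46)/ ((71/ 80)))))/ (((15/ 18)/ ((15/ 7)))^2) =0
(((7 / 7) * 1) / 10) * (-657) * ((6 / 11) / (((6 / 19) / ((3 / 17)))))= -37449 / 1870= -20.03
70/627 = 0.11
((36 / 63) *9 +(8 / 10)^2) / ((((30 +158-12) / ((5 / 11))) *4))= 23 / 6160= 0.00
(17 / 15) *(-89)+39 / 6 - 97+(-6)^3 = -12221 / 30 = -407.37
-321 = -321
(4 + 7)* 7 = 77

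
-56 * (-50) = 2800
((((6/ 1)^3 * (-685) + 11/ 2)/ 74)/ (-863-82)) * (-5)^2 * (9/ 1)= 1479545/ 3108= 476.04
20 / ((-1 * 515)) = -4 / 103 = -0.04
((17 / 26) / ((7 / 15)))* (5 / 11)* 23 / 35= 5865 / 14014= 0.42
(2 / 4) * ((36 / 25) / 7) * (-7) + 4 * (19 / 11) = 1702 / 275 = 6.19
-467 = -467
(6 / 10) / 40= 3 / 200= 0.02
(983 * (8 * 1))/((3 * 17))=7864/51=154.20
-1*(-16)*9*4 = 576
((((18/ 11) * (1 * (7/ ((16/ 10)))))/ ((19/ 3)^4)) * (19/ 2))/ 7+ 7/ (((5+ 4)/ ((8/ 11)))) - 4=-18623675/ 5432328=-3.43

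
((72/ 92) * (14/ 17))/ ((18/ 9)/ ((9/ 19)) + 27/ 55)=124740/ 912203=0.14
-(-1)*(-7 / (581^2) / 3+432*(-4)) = -249988033 / 144669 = -1728.00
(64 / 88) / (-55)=-8 / 605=-0.01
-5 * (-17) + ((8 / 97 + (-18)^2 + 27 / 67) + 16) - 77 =2264807 / 6499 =348.49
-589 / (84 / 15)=-2945 / 28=-105.18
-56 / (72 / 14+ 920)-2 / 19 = -5100 / 30761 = -0.17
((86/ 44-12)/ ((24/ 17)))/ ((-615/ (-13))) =-48841/ 324720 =-0.15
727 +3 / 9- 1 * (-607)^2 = -1103165 / 3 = -367721.67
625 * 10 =6250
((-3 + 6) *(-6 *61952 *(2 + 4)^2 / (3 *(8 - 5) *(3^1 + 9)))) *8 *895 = -2661457920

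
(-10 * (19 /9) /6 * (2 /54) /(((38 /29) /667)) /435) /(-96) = 667 /419904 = 0.00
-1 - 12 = -13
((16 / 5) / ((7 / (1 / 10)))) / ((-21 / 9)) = -24 / 1225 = -0.02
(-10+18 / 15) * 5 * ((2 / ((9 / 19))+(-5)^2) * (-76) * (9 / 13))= 879472 / 13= 67651.69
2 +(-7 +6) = 1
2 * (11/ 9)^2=242/ 81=2.99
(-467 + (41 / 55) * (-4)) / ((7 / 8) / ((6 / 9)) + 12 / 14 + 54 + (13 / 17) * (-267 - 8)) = 49216496 / 16139915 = 3.05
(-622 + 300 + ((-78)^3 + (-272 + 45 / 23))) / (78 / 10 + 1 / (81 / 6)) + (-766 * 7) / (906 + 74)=-103281921817 / 1711430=-60348.32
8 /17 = 0.47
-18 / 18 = -1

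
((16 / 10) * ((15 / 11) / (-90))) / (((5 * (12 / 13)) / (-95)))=247 / 495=0.50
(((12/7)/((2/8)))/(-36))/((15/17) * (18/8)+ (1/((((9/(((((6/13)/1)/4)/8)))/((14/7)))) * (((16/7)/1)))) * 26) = -4352/46193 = -0.09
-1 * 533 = -533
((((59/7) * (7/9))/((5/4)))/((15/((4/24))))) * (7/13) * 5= 826/5265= 0.16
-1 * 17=-17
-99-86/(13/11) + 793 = 8076/13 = 621.23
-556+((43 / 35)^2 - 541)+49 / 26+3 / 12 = -69646777 / 63700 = -1093.36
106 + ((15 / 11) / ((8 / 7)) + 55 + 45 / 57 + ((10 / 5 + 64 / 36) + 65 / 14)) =18054937 / 105336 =171.40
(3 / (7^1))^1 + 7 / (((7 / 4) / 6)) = 171 / 7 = 24.43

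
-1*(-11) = 11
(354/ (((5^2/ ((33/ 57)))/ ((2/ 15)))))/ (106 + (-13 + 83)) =59/ 9500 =0.01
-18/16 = -9/8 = -1.12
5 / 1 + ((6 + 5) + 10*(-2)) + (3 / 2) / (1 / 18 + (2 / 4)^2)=10 / 11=0.91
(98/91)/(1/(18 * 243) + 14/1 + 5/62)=949158/12410333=0.08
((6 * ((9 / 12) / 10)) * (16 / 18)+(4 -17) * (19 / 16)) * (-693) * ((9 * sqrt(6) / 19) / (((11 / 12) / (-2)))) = -2046303 * sqrt(6) / 190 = -26381.04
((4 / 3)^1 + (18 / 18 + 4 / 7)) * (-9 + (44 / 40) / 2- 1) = -27.45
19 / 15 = 1.27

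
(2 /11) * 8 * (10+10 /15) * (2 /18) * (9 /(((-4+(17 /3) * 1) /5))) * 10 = 5120 /11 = 465.45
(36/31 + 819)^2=646430625/961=672664.54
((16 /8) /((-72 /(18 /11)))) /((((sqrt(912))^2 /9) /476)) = -357 /1672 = -0.21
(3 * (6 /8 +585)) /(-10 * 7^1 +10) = -2343 /80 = -29.29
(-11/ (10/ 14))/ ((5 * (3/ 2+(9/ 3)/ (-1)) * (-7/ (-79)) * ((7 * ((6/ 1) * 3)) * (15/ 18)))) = 1738/ 7875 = 0.22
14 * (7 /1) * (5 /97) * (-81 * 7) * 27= -7501410 /97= -77334.12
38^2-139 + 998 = 2303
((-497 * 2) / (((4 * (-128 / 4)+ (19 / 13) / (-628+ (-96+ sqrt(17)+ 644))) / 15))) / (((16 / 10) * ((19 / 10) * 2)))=6434448520500 / 335899519691-2422875 * sqrt(17) / 70715688356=19.16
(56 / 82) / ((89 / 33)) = 924 / 3649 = 0.25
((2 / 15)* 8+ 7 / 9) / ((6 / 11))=913 / 270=3.38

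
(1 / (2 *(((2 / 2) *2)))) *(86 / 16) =43 / 32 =1.34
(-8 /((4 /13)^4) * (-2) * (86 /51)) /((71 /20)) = 847.92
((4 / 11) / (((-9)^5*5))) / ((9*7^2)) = -4 / 1432233495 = -0.00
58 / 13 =4.46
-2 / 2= -1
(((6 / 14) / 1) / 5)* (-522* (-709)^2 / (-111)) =262399482 / 1295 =202625.08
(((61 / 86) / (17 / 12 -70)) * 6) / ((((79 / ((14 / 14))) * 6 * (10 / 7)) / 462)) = -591822 / 13978655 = -0.04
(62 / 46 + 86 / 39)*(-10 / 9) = -31870 / 8073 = -3.95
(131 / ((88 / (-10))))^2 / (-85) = -85805 / 32912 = -2.61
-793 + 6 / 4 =-1583 / 2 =-791.50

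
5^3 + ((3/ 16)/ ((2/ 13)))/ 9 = 12013/ 96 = 125.14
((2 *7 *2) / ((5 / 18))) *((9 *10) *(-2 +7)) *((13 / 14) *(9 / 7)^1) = 379080 / 7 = 54154.29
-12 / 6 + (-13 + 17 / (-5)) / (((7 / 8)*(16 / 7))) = -51 / 5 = -10.20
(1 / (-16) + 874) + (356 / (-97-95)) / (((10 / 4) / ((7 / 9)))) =1886459 / 2160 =873.36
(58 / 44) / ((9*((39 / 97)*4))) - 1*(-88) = 2720957 / 30888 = 88.09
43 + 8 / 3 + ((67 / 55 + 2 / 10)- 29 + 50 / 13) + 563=1254677 / 2145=584.93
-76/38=-2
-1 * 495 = -495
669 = 669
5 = 5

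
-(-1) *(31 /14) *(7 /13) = 31 /26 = 1.19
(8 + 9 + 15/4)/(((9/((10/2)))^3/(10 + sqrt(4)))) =10375/243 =42.70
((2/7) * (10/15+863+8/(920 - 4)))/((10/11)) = 1305359/4809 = 271.44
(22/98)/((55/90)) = 0.37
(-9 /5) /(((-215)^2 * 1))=-9 /231125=-0.00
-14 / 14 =-1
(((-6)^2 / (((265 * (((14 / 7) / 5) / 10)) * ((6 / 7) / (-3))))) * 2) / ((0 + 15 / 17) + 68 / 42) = -9.50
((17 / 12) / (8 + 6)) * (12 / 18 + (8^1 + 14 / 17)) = 121 / 126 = 0.96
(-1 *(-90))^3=729000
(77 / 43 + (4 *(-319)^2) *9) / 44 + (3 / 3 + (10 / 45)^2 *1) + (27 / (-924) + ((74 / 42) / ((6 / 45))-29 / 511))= 83273.22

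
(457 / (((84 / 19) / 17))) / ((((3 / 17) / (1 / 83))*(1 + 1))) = 2509387 / 41832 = 59.99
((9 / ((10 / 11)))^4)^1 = 96059601 / 10000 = 9605.96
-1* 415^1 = -415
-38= -38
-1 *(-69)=69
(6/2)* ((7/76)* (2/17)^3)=42/93347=0.00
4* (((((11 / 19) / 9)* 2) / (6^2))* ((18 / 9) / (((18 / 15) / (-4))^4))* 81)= 440000 / 1539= 285.90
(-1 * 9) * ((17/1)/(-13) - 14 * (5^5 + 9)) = 5133645/13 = 394895.77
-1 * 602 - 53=-655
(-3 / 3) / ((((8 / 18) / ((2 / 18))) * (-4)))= 1 / 16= 0.06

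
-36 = -36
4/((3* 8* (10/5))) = 1/12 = 0.08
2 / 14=1 / 7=0.14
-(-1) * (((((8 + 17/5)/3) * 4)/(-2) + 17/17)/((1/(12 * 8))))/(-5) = 3168/25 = 126.72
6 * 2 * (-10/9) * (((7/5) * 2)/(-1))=112/3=37.33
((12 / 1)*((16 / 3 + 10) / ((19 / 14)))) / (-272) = -161 / 323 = -0.50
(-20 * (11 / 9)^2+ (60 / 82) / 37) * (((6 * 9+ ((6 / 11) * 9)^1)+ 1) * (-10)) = 24176798900 / 1351647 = 17886.92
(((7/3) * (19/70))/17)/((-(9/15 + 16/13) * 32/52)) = -3211/97104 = -0.03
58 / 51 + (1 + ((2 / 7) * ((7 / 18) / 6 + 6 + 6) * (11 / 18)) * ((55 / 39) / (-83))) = 786823889 / 374417316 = 2.10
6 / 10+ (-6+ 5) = -2 / 5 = -0.40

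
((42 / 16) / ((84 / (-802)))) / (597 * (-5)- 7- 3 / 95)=38095 / 4547888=0.01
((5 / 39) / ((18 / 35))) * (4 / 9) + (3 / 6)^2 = 4559 / 12636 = 0.36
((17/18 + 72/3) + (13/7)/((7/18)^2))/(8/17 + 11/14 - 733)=-3906991/76802355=-0.05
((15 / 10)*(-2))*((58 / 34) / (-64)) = 87 / 1088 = 0.08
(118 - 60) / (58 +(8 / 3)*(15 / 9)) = 261 / 281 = 0.93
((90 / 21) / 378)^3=125 / 85766121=0.00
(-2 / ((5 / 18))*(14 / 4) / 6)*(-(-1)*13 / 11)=-273 / 55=-4.96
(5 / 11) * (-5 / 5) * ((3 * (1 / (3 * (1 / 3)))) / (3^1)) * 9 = -4.09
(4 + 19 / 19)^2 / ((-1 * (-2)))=25 / 2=12.50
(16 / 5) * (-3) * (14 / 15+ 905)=-217424 / 25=-8696.96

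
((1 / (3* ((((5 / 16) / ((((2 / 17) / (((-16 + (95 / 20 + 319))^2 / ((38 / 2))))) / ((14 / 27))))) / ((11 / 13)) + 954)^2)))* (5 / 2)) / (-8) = -0.00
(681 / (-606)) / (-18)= 227 / 3636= 0.06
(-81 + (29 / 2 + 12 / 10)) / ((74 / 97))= -63341 / 740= -85.60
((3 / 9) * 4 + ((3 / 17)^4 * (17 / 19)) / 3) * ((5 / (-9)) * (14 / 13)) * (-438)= 3816853180 / 10921599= 349.48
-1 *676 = -676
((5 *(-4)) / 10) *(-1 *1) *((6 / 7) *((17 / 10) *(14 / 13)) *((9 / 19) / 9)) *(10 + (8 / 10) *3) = 12648 / 6175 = 2.05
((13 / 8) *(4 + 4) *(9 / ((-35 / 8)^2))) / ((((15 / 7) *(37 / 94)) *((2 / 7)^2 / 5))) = 410592 / 925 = 443.88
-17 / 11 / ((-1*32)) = 17 / 352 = 0.05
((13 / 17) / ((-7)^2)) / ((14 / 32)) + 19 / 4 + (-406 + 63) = -7888511 / 23324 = -338.21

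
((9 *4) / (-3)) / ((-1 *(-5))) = -12 / 5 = -2.40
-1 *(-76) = 76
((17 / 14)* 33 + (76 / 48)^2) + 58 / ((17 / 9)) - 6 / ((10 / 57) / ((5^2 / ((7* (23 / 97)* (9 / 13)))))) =-264374783 / 394128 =-670.78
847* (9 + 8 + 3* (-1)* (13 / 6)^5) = -277162963 / 2592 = -106930.16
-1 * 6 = -6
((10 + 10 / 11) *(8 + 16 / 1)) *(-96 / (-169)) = 276480 / 1859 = 148.73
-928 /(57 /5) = -4640 /57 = -81.40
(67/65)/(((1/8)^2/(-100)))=-85760/13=-6596.92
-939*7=-6573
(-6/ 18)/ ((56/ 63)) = -3/ 8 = -0.38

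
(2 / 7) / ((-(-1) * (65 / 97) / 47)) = 9118 / 455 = 20.04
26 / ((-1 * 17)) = -26 / 17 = -1.53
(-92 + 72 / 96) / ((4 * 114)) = -0.20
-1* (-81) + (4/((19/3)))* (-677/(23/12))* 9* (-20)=17583237/437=40236.24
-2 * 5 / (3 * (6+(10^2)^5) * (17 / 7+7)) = -35 / 990000000594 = -0.00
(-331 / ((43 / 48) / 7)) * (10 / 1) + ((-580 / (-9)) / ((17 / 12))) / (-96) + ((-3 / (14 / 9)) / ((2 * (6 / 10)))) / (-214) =-1019619980165 / 39421368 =-25864.65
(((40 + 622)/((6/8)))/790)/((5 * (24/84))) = 4634/5925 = 0.78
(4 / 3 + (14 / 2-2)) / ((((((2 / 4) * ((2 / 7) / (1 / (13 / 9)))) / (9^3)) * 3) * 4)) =1864.56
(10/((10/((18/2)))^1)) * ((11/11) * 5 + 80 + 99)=1656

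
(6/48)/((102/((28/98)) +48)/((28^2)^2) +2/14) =76832/88213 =0.87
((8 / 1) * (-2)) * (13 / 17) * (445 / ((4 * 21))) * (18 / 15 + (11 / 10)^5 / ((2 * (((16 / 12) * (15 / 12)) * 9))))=-621648001 / 7650000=-81.26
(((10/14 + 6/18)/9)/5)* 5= 22/189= 0.12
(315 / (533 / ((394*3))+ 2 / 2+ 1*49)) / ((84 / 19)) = 168435 / 119266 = 1.41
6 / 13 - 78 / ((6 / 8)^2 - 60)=7310 / 4121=1.77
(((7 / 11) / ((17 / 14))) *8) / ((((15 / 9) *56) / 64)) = 2688 / 935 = 2.87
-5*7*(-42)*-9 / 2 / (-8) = 6615 / 8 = 826.88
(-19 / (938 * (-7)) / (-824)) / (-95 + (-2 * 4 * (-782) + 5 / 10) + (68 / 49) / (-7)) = -133 / 233345058824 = -0.00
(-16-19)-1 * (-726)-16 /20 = 3451 /5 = 690.20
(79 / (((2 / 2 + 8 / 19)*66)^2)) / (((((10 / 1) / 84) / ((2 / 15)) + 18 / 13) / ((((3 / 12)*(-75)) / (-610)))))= 12976145 / 107055382104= 0.00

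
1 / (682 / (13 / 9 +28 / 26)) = 295 / 79794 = 0.00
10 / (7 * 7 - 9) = 1 / 4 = 0.25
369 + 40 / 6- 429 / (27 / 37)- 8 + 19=-1811 / 9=-201.22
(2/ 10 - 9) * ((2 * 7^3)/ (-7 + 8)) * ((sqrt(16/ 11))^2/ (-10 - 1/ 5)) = 43904/ 51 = 860.86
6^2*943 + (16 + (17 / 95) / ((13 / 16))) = 41945812 / 1235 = 33964.22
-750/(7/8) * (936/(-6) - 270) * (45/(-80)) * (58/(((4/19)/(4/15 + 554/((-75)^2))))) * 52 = -37605921912/35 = -1074454911.77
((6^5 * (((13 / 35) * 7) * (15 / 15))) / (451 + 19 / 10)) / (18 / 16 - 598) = -1617408 / 21625975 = -0.07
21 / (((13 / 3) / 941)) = 59283 / 13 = 4560.23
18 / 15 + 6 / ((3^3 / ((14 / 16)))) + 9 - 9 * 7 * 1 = -9469 / 180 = -52.61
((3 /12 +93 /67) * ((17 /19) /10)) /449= 7463 /22863080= 0.00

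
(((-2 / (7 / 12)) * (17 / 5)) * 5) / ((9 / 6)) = -272 / 7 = -38.86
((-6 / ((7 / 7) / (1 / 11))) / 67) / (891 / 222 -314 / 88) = -888 / 48575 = -0.02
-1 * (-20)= 20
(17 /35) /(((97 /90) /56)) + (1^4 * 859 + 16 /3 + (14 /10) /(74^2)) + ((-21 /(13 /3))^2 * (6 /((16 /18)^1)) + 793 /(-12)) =440766832011 /448840340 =982.01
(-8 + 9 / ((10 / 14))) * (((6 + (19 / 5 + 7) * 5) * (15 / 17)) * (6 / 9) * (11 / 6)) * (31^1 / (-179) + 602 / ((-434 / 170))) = -6625822060 / 94333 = -70238.64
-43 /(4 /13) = -559 /4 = -139.75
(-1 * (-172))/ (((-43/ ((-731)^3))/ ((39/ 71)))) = 60936390996/ 71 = 858259028.11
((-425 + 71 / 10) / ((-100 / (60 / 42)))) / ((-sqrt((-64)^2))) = -597 / 6400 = -0.09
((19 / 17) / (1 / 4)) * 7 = 532 / 17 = 31.29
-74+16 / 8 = -72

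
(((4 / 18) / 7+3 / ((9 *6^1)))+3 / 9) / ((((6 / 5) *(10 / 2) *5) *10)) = 53 / 37800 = 0.00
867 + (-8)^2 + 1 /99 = 92170 /99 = 931.01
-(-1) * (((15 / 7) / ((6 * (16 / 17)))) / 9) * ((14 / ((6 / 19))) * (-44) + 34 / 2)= -493085 / 6048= -81.53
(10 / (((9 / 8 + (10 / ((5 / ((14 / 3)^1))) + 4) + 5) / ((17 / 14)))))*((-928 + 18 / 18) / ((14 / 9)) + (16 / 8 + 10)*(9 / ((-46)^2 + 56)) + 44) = -1426430220 / 4141823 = -344.40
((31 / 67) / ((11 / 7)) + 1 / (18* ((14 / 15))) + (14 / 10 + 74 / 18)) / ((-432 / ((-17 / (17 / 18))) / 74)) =201517651 / 11143440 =18.08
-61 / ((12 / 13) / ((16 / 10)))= -1586 / 15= -105.73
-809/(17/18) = -14562/17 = -856.59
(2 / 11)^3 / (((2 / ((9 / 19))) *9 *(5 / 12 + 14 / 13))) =0.00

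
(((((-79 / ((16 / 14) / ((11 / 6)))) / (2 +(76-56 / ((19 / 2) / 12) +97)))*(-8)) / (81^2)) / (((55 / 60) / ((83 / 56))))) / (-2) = -124583 / 103978728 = -0.00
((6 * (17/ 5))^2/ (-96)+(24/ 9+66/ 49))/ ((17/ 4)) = -9449/ 124950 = -0.08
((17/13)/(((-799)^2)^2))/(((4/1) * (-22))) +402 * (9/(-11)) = -9020697048516817/27426110429432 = -328.91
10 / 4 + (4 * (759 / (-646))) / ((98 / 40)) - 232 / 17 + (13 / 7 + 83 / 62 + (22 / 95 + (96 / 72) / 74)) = -2619519244 / 272303535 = -9.62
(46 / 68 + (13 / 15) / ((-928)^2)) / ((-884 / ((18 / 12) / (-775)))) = 148554461 / 100299516928000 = 0.00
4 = 4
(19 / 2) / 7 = 19 / 14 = 1.36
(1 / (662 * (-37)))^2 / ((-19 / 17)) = -17 / 11399164684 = -0.00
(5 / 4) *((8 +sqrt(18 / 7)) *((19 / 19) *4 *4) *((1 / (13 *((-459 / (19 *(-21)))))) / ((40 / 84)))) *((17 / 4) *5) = 665 *sqrt(14) / 26 +18620 / 39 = 573.14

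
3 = 3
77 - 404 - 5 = -332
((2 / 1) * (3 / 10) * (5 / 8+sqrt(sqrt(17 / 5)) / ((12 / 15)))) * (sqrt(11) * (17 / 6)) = 17 * sqrt(11) * (5+2 * 17^(1 / 4) * 5^(3 / 4)) / 80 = 13.09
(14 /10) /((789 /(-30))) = -14 /263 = -0.05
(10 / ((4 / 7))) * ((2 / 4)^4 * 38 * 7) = 4655 / 16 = 290.94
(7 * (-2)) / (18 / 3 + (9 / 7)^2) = -686 / 375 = -1.83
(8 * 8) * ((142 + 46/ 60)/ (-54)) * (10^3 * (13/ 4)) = -44543200/ 81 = -549916.05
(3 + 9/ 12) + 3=27/ 4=6.75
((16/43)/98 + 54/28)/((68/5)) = 0.14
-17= -17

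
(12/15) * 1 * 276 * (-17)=-18768/5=-3753.60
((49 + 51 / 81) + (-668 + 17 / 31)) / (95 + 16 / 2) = -517117 / 86211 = -6.00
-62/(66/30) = -310/11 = -28.18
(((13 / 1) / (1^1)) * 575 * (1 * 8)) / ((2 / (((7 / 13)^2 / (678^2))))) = 28175 / 1493973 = 0.02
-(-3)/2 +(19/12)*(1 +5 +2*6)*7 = 201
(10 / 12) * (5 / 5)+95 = 575 / 6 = 95.83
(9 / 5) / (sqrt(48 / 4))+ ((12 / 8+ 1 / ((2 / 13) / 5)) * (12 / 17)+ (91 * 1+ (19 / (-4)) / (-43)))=3 * sqrt(3) / 10+ 19799 / 172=115.63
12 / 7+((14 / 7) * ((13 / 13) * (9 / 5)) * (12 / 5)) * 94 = 142428 / 175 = 813.87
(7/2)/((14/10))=5/2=2.50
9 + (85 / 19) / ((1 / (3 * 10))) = 2721 / 19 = 143.21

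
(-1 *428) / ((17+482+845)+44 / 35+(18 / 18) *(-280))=-0.40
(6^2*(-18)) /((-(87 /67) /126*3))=607824 /29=20959.45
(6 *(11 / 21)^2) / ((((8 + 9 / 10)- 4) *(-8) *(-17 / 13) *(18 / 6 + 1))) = 7865 / 979608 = 0.01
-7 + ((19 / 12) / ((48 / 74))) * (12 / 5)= -137 / 120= -1.14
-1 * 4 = -4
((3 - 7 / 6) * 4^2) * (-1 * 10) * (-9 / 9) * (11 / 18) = 4840 / 27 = 179.26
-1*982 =-982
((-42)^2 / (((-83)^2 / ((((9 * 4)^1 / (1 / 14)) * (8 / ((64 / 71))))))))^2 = 62257970298384 / 47458321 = 1311845.19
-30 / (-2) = 15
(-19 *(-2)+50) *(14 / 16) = 77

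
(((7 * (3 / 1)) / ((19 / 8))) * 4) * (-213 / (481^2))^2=30487968 / 1017030334099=0.00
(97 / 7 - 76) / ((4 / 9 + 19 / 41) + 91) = -160515 / 237398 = -0.68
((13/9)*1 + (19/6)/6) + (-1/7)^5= 1193261/605052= 1.97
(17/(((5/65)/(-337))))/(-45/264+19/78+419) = -255605064/1438259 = -177.72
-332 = -332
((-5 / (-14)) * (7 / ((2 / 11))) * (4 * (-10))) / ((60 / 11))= -605 / 6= -100.83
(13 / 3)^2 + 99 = 1060 / 9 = 117.78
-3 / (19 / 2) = -6 / 19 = -0.32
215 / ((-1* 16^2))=-215 / 256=-0.84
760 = 760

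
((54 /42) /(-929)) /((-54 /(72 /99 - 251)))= -2753 /429198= -0.01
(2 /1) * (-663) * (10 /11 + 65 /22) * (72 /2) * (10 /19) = -97070.81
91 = 91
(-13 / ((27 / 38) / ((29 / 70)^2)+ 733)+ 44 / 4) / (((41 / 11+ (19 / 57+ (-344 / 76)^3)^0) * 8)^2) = 1956548825 / 254798071424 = 0.01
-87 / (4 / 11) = -957 / 4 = -239.25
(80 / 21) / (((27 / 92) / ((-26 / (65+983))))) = -23920 / 74277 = -0.32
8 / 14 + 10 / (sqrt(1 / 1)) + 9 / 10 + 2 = 13.47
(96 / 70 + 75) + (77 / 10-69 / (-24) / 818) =3851305 / 45808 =84.07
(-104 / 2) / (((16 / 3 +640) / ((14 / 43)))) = -273 / 10406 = -0.03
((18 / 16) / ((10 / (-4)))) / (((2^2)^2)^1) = -9 / 320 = -0.03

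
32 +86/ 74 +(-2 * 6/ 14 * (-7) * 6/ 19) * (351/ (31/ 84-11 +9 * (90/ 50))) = 250892547/ 1644317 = 152.58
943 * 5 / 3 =4715 / 3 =1571.67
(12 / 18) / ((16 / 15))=5 / 8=0.62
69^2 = 4761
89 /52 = 1.71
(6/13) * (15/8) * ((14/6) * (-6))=-315/26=-12.12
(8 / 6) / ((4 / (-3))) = -1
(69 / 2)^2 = 4761 / 4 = 1190.25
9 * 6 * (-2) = -108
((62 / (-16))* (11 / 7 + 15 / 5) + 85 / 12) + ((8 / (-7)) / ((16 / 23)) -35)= -47.27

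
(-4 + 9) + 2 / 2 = 6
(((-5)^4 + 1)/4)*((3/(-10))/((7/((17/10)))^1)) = -15963/1400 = -11.40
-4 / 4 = -1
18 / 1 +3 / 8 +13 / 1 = 251 / 8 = 31.38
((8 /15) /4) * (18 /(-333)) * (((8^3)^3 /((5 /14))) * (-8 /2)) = 10834151.74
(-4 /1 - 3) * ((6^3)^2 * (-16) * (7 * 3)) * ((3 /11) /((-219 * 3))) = -36578304 /803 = -45552.06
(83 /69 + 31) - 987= -65881 /69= -954.80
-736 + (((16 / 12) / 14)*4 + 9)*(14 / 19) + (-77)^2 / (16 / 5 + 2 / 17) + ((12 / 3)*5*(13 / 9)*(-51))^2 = 34909017049 / 16074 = 2171769.13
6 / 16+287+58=2763 / 8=345.38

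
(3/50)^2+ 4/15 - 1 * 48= -357973/7500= -47.73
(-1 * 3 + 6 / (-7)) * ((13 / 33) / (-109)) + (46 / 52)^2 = 4518989 / 5673668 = 0.80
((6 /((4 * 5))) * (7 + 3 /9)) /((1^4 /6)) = 13.20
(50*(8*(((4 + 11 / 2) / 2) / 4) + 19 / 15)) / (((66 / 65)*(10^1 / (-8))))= -41990 / 99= -424.14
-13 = -13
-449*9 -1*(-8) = -4033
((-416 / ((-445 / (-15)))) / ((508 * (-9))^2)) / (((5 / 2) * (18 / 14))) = -364 / 1744109415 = -0.00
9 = 9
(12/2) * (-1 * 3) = -18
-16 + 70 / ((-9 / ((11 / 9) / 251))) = -326066 / 20331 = -16.04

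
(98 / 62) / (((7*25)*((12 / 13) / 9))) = 273 / 3100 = 0.09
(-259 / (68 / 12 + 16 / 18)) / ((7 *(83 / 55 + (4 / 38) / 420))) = -2923074 / 781691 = -3.74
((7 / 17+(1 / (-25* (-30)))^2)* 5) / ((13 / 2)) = 3937517 / 12431250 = 0.32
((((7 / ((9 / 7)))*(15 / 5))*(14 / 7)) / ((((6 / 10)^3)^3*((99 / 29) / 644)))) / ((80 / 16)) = 714940625000 / 5845851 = 122298.81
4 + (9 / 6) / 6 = 4.25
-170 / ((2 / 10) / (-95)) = 80750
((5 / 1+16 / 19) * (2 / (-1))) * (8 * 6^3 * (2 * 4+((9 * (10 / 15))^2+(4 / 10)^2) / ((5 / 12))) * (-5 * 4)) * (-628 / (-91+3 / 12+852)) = -15222995877888 / 482125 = -31574790.52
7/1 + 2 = 9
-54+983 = 929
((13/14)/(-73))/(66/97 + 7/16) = -10088/886585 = -0.01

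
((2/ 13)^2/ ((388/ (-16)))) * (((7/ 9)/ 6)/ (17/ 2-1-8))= 112/ 442611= 0.00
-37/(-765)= 37/765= 0.05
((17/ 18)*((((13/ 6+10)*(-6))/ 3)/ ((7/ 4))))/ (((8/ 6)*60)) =-1241/ 7560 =-0.16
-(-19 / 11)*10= 190 / 11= 17.27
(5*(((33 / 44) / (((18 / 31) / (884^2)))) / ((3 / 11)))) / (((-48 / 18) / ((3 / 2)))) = -83273905 / 8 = -10409238.12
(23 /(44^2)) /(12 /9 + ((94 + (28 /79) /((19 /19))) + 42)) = 0.00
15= 15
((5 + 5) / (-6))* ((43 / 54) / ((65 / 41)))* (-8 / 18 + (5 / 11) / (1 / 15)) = -1112453 / 208494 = -5.34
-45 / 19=-2.37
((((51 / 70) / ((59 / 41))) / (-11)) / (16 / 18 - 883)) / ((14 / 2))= 1107 / 148510670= 0.00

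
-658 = -658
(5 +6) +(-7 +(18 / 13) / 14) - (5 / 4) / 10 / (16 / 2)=23781 / 5824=4.08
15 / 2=7.50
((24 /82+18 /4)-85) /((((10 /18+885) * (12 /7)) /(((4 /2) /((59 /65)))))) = -1795521 /15423544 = -0.12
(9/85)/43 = 9/3655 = 0.00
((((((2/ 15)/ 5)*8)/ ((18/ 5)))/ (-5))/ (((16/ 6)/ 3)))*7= -7/ 75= -0.09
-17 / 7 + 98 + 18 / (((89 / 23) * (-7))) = 59127 / 623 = 94.91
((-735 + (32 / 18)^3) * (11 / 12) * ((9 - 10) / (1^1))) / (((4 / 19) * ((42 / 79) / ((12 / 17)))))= 8779212409 / 2082024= 4216.67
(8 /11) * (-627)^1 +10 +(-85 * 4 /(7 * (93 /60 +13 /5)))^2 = -104312206 /337561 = -309.02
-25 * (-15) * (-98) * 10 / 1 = -367500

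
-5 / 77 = -0.06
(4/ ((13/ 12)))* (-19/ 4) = -228/ 13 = -17.54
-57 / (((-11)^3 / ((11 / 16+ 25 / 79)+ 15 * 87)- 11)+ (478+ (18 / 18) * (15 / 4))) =-376379892 / 3101706151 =-0.12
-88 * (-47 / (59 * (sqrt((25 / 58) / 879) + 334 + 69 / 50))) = 88398434137200 / 422915119920059 - 25850000 * sqrt(50982) / 422915119920059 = 0.21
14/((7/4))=8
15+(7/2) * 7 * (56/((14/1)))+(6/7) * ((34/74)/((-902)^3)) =113.00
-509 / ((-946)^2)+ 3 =2684239 / 894916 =3.00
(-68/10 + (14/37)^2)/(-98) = 22783/335405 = 0.07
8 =8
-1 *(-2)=2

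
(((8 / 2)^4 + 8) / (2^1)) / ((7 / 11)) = 1452 / 7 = 207.43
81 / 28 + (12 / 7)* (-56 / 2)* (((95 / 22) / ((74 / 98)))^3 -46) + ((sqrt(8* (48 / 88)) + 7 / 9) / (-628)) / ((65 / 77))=-293271762742847716 / 43344778321845 -7* sqrt(33) / 10205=-6766.03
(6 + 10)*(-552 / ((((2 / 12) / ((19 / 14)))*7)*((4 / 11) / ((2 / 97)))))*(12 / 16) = -2076624 / 4753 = -436.91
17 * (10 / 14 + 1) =204 / 7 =29.14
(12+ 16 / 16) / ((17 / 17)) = 13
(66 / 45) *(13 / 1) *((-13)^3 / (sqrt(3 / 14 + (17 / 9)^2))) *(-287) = 541002462 *sqrt(60046) / 21445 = 6181804.01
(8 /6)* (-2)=-8 /3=-2.67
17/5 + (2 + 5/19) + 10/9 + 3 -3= 5792/855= 6.77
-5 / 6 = -0.83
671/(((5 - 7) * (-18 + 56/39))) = 26169/1292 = 20.25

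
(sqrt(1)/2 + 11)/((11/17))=391/22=17.77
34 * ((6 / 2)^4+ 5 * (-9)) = 1224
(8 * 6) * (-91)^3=-36171408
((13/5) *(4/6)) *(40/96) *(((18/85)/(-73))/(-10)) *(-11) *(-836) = 59774/31025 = 1.93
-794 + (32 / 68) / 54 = -364442 / 459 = -793.99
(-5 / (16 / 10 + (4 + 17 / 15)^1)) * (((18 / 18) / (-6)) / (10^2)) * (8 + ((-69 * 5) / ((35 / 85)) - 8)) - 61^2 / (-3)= 21028381 / 16968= 1239.30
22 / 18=11 / 9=1.22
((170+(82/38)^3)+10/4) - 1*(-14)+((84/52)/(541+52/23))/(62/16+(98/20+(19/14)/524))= 95924079448785/488042556118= 196.55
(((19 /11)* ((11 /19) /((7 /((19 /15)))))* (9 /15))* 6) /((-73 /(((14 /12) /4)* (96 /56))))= -57 /12775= -0.00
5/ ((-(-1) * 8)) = 5/ 8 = 0.62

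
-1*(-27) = 27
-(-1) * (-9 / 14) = -9 / 14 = -0.64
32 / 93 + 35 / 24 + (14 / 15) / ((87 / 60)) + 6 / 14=434167 / 151032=2.87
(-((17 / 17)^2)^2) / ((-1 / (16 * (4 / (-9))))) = -64 / 9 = -7.11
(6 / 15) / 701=2 / 3505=0.00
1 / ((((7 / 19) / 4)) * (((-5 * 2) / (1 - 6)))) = 38 / 7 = 5.43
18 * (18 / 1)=324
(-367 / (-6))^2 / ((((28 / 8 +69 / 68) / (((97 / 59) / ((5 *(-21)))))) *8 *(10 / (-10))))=1.62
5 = 5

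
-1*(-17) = 17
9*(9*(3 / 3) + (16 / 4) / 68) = 1386 / 17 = 81.53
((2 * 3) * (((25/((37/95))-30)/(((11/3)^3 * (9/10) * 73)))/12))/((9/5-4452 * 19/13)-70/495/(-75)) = -658125/811099930861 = -0.00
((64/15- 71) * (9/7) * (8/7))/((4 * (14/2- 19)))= 143/70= 2.04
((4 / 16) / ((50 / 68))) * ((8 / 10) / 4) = 17 / 250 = 0.07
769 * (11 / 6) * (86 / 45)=363737 / 135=2694.35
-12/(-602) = 6/301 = 0.02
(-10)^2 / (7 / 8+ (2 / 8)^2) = 320 / 3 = 106.67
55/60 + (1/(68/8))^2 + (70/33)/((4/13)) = 298487/38148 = 7.82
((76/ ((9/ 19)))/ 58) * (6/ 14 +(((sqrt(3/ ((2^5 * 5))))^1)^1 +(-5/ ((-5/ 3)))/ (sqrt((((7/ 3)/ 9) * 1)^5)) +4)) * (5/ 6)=361 * sqrt(30)/ 6264 +55955/ 5481 +438615 * sqrt(21)/ 9947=212.59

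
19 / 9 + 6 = 73 / 9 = 8.11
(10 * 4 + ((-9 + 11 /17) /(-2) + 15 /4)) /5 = 3259 /340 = 9.59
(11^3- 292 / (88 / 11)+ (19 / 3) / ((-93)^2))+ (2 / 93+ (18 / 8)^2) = 539525203 / 415152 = 1299.58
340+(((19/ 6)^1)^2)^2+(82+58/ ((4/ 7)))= 808777/ 1296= 624.06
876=876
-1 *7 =-7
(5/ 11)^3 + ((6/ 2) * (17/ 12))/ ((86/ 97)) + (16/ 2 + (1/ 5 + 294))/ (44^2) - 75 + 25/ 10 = -308858507/ 4578640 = -67.46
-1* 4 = -4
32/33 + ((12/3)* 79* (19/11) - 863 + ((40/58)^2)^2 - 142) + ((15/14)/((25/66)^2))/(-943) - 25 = -9301805464647032/19258642759125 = -482.99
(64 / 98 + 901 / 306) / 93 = 3173 / 82026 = 0.04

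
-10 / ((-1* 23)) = 10 / 23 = 0.43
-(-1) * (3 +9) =12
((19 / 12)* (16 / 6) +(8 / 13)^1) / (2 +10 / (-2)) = -566 / 351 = -1.61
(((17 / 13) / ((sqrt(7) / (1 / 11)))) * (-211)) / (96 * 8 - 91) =-3587 * sqrt(7) / 677677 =-0.01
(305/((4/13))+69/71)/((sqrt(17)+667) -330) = 2.91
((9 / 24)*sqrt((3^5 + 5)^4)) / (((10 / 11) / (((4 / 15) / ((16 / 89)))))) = 940819 / 25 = 37632.76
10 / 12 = 5 / 6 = 0.83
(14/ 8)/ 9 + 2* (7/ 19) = 637/ 684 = 0.93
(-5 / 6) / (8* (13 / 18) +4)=-15 / 176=-0.09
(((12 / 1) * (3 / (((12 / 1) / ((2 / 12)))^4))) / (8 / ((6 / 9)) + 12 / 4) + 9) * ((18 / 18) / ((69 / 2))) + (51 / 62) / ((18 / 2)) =183418937 / 520680960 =0.35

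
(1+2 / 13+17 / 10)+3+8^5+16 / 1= 4262681 / 130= 32789.85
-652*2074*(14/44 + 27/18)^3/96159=-84.52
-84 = -84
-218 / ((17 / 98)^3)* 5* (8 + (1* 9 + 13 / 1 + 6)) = -36932374080 / 4913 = -7517275.41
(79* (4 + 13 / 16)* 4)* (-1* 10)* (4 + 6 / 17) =-66197.35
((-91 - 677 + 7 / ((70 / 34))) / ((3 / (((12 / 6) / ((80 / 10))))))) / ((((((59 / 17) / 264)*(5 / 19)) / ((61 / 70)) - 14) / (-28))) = -3314281036 / 26000585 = -127.47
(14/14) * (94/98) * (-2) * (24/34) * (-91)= 123.23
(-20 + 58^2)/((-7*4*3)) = -836/21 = -39.81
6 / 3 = 2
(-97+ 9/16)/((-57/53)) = 81779/912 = 89.67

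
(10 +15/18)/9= 65/54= 1.20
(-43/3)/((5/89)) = -3827/15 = -255.13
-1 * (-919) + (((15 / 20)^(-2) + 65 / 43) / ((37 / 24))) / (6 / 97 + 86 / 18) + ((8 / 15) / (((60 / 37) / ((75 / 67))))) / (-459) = 570202429691221 / 620162691525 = 919.44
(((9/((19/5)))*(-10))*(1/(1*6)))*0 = 0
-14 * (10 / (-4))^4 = -4375 / 8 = -546.88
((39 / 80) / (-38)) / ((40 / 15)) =-117 / 24320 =-0.00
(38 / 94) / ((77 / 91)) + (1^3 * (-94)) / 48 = -18371 / 12408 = -1.48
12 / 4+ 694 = 697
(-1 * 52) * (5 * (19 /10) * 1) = -494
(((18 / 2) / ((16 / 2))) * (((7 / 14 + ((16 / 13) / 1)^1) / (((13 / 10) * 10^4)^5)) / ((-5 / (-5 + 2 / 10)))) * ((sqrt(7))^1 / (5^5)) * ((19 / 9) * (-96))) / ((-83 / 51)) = 78489 * sqrt(7) / 391235495117187500000000000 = 0.00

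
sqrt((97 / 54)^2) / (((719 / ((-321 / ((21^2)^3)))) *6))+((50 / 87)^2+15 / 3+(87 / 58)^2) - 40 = -90791141866840561 / 2800492503128586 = -32.42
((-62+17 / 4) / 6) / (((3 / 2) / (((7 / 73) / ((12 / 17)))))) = -9163 / 10512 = -0.87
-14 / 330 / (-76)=7 / 12540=0.00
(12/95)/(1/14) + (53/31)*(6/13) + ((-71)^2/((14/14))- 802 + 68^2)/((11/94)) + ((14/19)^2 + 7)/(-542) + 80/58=75742.29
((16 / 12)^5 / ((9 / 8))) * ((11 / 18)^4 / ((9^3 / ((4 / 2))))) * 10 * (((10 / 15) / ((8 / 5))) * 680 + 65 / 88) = 127767481600 / 31381059609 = 4.07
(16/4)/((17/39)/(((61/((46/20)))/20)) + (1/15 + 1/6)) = 31720/4457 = 7.12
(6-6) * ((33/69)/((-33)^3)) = 0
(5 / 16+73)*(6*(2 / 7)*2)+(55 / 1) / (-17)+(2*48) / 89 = 5278565 / 21182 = 249.20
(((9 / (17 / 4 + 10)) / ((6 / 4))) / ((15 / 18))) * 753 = 36144 / 95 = 380.46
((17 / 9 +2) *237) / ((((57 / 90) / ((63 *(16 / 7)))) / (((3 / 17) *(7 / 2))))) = 41806800 / 323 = 129432.82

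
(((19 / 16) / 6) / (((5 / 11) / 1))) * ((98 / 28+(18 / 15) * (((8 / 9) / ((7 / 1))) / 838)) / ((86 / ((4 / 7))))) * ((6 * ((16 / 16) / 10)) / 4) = 64368029 / 42375984000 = 0.00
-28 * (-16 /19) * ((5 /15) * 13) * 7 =40768 /57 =715.23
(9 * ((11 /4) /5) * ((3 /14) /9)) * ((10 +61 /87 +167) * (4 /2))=8503 /203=41.89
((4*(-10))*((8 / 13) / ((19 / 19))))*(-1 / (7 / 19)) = 6080 / 91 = 66.81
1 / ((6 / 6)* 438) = 1 / 438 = 0.00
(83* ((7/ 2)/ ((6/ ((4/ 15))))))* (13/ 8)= 7553/ 360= 20.98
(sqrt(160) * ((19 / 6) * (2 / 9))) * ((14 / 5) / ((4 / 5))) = 266 * sqrt(10) / 27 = 31.15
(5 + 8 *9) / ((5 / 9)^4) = 505197 / 625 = 808.32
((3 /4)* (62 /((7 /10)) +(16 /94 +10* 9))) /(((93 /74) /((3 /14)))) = 22.86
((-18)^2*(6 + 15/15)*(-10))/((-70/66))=21384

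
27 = 27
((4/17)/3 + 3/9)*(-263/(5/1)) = -1841/85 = -21.66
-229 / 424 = -0.54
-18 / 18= -1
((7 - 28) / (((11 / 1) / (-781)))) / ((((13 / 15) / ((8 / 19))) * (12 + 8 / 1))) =8946 / 247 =36.22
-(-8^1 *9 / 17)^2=-5184 / 289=-17.94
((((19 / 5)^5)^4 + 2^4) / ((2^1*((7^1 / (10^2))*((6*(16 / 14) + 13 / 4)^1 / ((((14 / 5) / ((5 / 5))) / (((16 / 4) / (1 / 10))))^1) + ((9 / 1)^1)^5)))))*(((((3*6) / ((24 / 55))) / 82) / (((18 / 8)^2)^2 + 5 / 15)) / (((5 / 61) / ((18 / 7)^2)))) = 1176798324945031728883582475491776 / 15829042059581756591796875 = 74344254.09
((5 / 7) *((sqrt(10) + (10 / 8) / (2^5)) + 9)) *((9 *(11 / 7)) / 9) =55 *sqrt(10) / 49 + 63635 / 6272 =13.70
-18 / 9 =-2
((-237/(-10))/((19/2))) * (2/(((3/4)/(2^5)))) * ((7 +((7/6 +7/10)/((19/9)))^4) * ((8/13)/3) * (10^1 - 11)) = -100301576947712/301774565625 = -332.37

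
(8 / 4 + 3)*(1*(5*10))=250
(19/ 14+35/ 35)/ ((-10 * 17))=-0.01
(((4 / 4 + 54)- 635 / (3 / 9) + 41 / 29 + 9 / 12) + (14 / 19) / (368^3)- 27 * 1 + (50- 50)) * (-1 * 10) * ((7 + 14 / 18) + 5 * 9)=989496.89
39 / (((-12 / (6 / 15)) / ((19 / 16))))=-1.54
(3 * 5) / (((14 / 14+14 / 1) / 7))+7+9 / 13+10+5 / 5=334 / 13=25.69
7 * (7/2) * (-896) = -21952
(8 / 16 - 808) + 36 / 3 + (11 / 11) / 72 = -57275 / 72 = -795.49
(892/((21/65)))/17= 57980/357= 162.41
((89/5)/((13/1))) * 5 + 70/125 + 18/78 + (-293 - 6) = -94693/325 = -291.36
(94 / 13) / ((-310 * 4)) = -0.01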